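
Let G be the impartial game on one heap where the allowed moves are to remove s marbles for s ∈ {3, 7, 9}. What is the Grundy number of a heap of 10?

3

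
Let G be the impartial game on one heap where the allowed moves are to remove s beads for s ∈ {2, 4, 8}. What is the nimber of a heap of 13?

0

Compute g(0), g(1), … for moves {2, 4, 8}:
k:     0  1  2  3  4  5  6  7  8  9 10 11 12 13
g(k):  0  0  1  1  2  2  0  0  1  1  2  2  0  0
So g(13) = 0.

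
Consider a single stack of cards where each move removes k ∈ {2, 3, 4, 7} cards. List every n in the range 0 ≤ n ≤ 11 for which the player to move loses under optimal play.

0, 1, 6, 11

Compute g(0), g(1), … for moves {2, 3, 4, 7}:
k:     0  1  2  3  4  5  6  7  8  9 10 11
g(k):  0  0  1  1  2  2  0  3  1  4  2  0
The P-positions (g = 0) in 0..11 are 0, 1, 6, 11.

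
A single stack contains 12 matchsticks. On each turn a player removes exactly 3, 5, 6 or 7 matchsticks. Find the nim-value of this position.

Compute g(0), g(1), … for moves {3, 5, 6, 7}:
k:     0  1  2  3  4  5  6  7  8  9 10 11 12
g(k):  0  0  0  1  1  1  2  2  2  3  0  0  0
So g(12) = 0.

0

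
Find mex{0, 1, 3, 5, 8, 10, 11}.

The values 0, 1 are all present; 2 is the first non-negative integer missing from the set.

2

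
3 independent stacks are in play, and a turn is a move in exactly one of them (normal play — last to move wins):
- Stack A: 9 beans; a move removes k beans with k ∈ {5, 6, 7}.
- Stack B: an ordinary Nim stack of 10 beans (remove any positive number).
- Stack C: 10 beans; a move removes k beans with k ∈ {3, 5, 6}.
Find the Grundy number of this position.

Grundy values for stack A (subtraction set {5, 6, 7}):
k:     0  1  2  3  4  5  6  7  8  9
g(k):  0  0  0  0  0  1  1  1  1  1
So g(9) = 1.
Stack B is a plain Nim stack of size 10, so its Grundy value is 10.
Build the Grundy sequence for stack C with g(k) = mex{g(k−s) : s ∈ {3, 5, 6}, s ≤ k}:
k:     0  1  2  3  4  5  6  7  8  9 10
g(k):  0  0  0  1  1  1  2  2  2  0  0
So g(10) = 0.
The value of a disjunctive sum is the nim-sum of the parts.
Combined value = 1 ⊕ 10 ⊕ 0 = 11.

11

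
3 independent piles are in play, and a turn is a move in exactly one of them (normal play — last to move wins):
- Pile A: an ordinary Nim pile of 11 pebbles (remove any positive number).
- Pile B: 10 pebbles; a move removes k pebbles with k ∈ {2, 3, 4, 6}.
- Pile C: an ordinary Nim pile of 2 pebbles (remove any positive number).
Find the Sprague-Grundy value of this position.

8

Pile A is a plain Nim pile of size 11, so its Grundy value is 11.
For pile B, compute g(0), g(1), … with moves {2, 3, 4, 6}:
g(0) = mex{} = 0
g(1) = mex{} = 0
g(2) = mex{0} = 1
g(3) = mex{0} = 1
g(4) = mex{0,1} = 2
g(5) = mex{0,1} = 2
g(6) = mex{0,1,2} = 3
g(7) = mex{0,1,2} = 3
g(8) = mex{1,2,3} = 0
g(9) = mex{1,2,3} = 0
g(10) = mex{0,2,3} = 1
So g(10) = 1.
Pile C is a plain Nim pile of size 2, so its Grundy value is 2.
By the Sprague-Grundy theorem, the Grundy value of a sum of independent games is the XOR of the component values.
Combined value = 11 ⊕ 1 ⊕ 2 = 8.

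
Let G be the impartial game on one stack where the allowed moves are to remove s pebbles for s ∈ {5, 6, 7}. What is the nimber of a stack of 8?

Compute g(0), g(1), … for moves {5, 6, 7}:
k:     0  1  2  3  4  5  6  7  8
g(k):  0  0  0  0  0  1  1  1  1
So g(8) = 1.

1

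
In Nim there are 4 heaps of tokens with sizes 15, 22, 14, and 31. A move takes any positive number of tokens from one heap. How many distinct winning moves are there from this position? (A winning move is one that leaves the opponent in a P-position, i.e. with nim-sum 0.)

3

Compute the nim-sum pairwise:
15 ^ 22 = 25
25 ^ 14 = 23
23 ^ 31 = 8
The overall nim-sum is X = 8. A heap of size p has a winning move iff p XOR X < p (reduce it to p XOR X).
  15: 15 XOR 8 = 7 < 15 — winning move (to 7).
  22: 22 XOR 8 = 30 ≥ 22 — no move.
  14: 14 XOR 8 = 6 < 14 — winning move (to 6).
  31: 31 XOR 8 = 23 < 31 — winning move (to 23).
That gives 3 winning moves.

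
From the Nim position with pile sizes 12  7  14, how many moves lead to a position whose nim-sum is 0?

3

Nim-sum: 12 ⊕ 7 ⊕ 14 = 5.
The overall nim-sum is X = 5. A pile of size p has a winning move iff p XOR X < p (reduce it to p XOR X).
  12: 12 XOR 5 = 9 < 12 — winning move (to 9).
  7: 7 XOR 5 = 2 < 7 — winning move (to 2).
  14: 14 XOR 5 = 11 < 14 — winning move (to 11).
That gives 3 winning moves.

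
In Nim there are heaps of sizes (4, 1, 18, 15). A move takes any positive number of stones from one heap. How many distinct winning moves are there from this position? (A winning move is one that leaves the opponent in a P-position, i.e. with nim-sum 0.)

Write each in binary and XOR column by column:
  00100  (4)
  00001  (1)
  10010  (18)
  01111  (15)
  -----
  11000  (24)
The overall nim-sum is X = 24. A heap of size p has a winning move iff p XOR X < p (reduce it to p XOR X).
  4: 4 XOR 24 = 28 ≥ 4 — no move.
  1: 1 XOR 24 = 25 ≥ 1 — no move.
  18: 18 XOR 24 = 10 < 18 — winning move (to 10).
  15: 15 XOR 24 = 23 ≥ 15 — no move.
That gives 1 winning move.

1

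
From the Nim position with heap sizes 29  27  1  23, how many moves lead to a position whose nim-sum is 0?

In binary:
  11101  (29)
  11011  (27)
  00001  (1)
  10111  (23)
  -----
  10000  (16)
The overall nim-sum is X = 16. A heap of size p has a winning move iff p XOR X < p (reduce it to p XOR X).
  29: 29 XOR 16 = 13 < 29 — winning move (to 13).
  27: 27 XOR 16 = 11 < 27 — winning move (to 11).
  1: 1 XOR 16 = 17 ≥ 1 — no move.
  23: 23 XOR 16 = 7 < 23 — winning move (to 7).
That gives 3 winning moves.

3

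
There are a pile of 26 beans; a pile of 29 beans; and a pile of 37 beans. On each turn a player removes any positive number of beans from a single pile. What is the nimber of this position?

Compute the nim-sum pairwise:
26 ⊕ 29 = 7
7 ⊕ 37 = 34

34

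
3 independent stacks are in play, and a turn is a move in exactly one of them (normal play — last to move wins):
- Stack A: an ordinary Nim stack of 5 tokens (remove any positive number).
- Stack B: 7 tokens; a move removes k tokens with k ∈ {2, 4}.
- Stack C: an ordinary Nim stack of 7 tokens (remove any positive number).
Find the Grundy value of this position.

Stack A is a plain Nim stack of size 5, so its Grundy value is 5.
Grundy values for stack B (subtraction set {2, 4}):
g(0) = mex{} = 0
g(1) = mex{} = 0
g(2) = mex{0} = 1
g(3) = mex{0} = 1
g(4) = mex{0,1} = 2
g(5) = mex{0,1} = 2
g(6) = mex{1,2} = 0
g(7) = mex{1,2} = 0
So g(7) = 0.
Stack C is a plain Nim stack of size 7, so its Grundy value is 7.
The value of a disjunctive sum is the nim-sum of the parts.
Combined value = 5 ⊕ 0 ⊕ 7 = 2.

2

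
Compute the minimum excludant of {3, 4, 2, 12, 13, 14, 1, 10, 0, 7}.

The values 0, 1, 2, 3, 4 are all present; 5 is the first non-negative integer missing from the set.

5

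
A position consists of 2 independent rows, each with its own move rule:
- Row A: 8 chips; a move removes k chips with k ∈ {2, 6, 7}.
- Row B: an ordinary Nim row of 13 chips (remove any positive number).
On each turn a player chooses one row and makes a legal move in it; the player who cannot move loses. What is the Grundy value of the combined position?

15

Grundy values for row A (subtraction set {2, 6, 7}):
k:     0  1  2  3  4  5  6  7  8
g(k):  0  0  1  1  0  0  1  1  2
So g(8) = 2.
Row B is a plain Nim row of size 13, so its Grundy value is 13.
The value of a disjunctive sum is the nim-sum of the parts.
Combined value = 2 XOR 13 = 15.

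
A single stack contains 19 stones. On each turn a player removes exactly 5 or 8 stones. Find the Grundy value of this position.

1

Grundy values for subtraction set {5, 8}:
k:     0  1  2  3  4  5  6  7  8  9 10 11 12 13 14 15 16 17 18 19
g(k):  0  0  0  0  0  1  1  1  1  1  2  2  2  0  0  0  0  0  1  1
So g(19) = 1.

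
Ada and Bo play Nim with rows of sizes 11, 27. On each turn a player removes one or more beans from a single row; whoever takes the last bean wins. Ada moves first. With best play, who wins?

Ada wins

Nim-sum: 11 ^ 27 = 16.
The nim-sum is 16 ≠ 0, so this is an N-position: the player to move can win; Ada has a winning move.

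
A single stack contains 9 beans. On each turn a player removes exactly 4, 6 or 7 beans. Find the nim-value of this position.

2

Compute g(0), g(1), … for moves {4, 6, 7}:
k:     0  1  2  3  4  5  6  7  8  9
g(k):  0  0  0  0  1  1  1  1  2  2
So g(9) = 2.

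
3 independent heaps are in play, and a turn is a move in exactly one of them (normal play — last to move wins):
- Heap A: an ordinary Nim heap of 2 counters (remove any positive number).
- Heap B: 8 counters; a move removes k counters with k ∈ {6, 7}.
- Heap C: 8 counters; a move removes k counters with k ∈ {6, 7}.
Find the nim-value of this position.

2

Heap A is a plain Nim heap of size 2, so its Grundy value is 2.
Grundy values for heap B (subtraction set {6, 7}):
k:     0  1  2  3  4  5  6  7  8
g(k):  0  0  0  0  0  0  1  1  1
So g(8) = 1.
Grundy values for heap C (subtraction set {6, 7}):
g(0) = mex{} = 0
g(1) = mex{} = 0
g(2) = mex{} = 0
g(3) = mex{} = 0
g(4) = mex{} = 0
g(5) = mex{} = 0
g(6) = mex{0} = 1
g(7) = mex{0} = 1
g(8) = mex{0} = 1
So g(8) = 1.
By the Sprague-Grundy theorem, the Grundy value of a sum of independent games is the XOR of the component values.
Combined value = 2 XOR 1 XOR 1 = 2.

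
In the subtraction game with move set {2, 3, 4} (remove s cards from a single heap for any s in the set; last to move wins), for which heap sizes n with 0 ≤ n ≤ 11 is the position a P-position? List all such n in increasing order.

0, 1, 6, 7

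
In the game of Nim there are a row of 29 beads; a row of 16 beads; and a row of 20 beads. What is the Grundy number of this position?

25

Nim-sum: 29 XOR 16 XOR 20 = 25.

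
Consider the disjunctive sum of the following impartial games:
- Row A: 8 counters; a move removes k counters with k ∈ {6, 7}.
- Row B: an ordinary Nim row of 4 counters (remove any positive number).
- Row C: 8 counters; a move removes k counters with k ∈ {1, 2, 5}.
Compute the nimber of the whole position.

7

Build the Grundy sequence for row A with g(k) = mex{g(k−s) : s ∈ {6, 7}, s ≤ k}:
g(0) = mex{} = 0
g(1) = mex{} = 0
g(2) = mex{} = 0
g(3) = mex{} = 0
g(4) = mex{} = 0
g(5) = mex{} = 0
g(6) = mex{0} = 1
g(7) = mex{0} = 1
g(8) = mex{0} = 1
So g(8) = 1.
Row B is a plain Nim row of size 4, so its Grundy value is 4.
Build the Grundy sequence for row C with g(k) = mex{g(k−s) : s ∈ {1, 2, 5}, s ≤ k}:
k:     0  1  2  3  4  5  6  7  8
g(k):  0  1  2  0  1  2  0  1  2
So g(8) = 2.
By the Sprague-Grundy theorem, the Grundy value of a sum of independent games is the XOR of the component values.
Combined value = 1 XOR 4 XOR 2 = 7.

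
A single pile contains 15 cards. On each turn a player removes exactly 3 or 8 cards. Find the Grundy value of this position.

1

Compute g(0), g(1), … for moves {3, 8}:
k:     0  1  2  3  4  5  6  7  8  9 10 11 12 13 14 15
g(k):  0  0  0  1  1  1  0  0  2  1  1  0  0  0  1  1
So g(15) = 1.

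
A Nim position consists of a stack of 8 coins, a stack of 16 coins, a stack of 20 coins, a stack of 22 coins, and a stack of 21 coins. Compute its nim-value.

15

Nim-sum: 8 ^ 16 ^ 20 ^ 22 ^ 21 = 15.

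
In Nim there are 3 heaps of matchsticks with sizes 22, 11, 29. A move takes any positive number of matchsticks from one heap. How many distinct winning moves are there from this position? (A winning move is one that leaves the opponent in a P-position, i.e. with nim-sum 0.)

Compute the nim-sum pairwise:
22 ^ 11 = 29
29 ^ 29 = 0
The nim-sum is already 0, so every move leaves a nonzero nim-sum — there are no winning moves.

0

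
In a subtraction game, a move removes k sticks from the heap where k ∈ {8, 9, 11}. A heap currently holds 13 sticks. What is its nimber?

Grundy values for subtraction set {8, 9, 11}:
k:     0  1  2  3  4  5  6  7  8  9 10 11 12 13
g(k):  0  0  0  0  0  0  0  0  1  1  1  1  1  1
So g(13) = 1.

1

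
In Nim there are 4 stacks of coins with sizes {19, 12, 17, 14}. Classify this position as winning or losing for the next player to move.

Losing position

Nim-sum: 19 ⊕ 12 ⊕ 17 ⊕ 14 = 0.
The nim-sum is 0, so this is a P-position: the player to move is in a losing position under optimal play.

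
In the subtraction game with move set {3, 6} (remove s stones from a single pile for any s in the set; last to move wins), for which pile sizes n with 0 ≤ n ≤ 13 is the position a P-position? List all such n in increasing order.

0, 1, 2, 9, 10, 11

Build the Grundy sequence with g(k) = mex{g(k−s) : s ∈ {3, 6}, s ≤ k}:
g(0) = mex{} = 0
g(1) = mex{} = 0
g(2) = mex{} = 0
g(3) = mex{0} = 1
g(4) = mex{0} = 1
g(5) = mex{0} = 1
g(6) = mex{0,1} = 2
g(7) = mex{0,1} = 2
g(8) = mex{0,1} = 2
g(9) = mex{1,2} = 0
g(10) = mex{1,2} = 0
g(11) = mex{1,2} = 0
g(12) = mex{0,2} = 1
g(13) = mex{0,2} = 1
The P-positions (g = 0) in 0..13 are 0, 1, 2, 9, 10, 11.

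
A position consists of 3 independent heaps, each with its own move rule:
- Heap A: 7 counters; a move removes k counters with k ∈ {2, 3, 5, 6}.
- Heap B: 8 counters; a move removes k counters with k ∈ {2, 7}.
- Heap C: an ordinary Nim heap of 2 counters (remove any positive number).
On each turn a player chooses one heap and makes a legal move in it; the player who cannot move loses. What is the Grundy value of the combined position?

3

For heap A, compute g(0), g(1), … with moves {2, 3, 5, 6}:
g(0) = mex{} = 0
g(1) = mex{} = 0
g(2) = mex{0} = 1
g(3) = mex{0} = 1
g(4) = mex{0,1} = 2
g(5) = mex{0,1} = 2
g(6) = mex{0,1,2} = 3
g(7) = mex{0,1,2} = 3
So g(7) = 3.
Grundy values for heap B (subtraction set {2, 7}):
g(0) = mex{} = 0
g(1) = mex{} = 0
g(2) = mex{0} = 1
g(3) = mex{0} = 1
g(4) = mex{1} = 0
g(5) = mex{1} = 0
g(6) = mex{0} = 1
g(7) = mex{0} = 1
g(8) = mex{0,1} = 2
So g(8) = 2.
Heap C is a plain Nim heap of size 2, so its Grundy value is 2.
The value of a disjunctive sum is the nim-sum of the parts.
Combined value = 3 ⊕ 2 ⊕ 2 = 3.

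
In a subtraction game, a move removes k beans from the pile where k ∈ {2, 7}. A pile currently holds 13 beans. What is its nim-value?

0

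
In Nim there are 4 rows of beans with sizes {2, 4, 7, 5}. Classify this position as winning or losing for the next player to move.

Winning position

Compute the nim-sum pairwise:
2 XOR 4 = 6
6 XOR 7 = 1
1 XOR 5 = 4
The nim-sum is 4 ≠ 0, so this is an N-position: the player to move can win.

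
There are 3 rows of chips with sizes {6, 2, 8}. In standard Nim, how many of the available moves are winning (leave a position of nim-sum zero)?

1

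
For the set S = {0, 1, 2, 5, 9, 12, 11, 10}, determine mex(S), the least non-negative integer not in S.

3

The values 0, 1, 2 are all present; 3 is the first non-negative integer missing from the set.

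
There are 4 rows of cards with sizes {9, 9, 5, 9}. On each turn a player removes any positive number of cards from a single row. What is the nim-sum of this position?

Compute the nim-sum pairwise:
9 XOR 9 = 0
0 XOR 5 = 5
5 XOR 9 = 12

12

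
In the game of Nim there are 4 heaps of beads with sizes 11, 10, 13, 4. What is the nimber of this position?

8

Bitwise XOR of the heap sizes:
  1011  (11)
  1010  (10)
  1101  (13)
  0100  (4)
  ----
  1000  (8)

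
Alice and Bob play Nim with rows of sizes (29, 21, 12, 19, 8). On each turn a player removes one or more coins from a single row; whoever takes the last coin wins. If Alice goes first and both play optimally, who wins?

Alice wins

Compute the nim-sum pairwise:
29 XOR 21 = 8
8 XOR 12 = 4
4 XOR 19 = 23
23 XOR 8 = 31
The nim-sum is 31 ≠ 0, so this is an N-position: the player to move can win; Alice has a winning move.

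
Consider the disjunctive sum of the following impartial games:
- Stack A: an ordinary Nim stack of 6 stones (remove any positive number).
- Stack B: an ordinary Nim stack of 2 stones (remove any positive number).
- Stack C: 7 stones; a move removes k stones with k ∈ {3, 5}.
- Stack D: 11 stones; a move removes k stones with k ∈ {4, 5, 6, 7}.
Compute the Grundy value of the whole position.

Stack A is a plain Nim stack of size 6, so its Grundy value is 6.
Stack B is a plain Nim stack of size 2, so its Grundy value is 2.
Build the Grundy sequence for stack C with g(k) = mex{g(k−s) : s ∈ {3, 5}, s ≤ k}:
g(0) = mex{} = 0
g(1) = mex{} = 0
g(2) = mex{} = 0
g(3) = mex{0} = 1
g(4) = mex{0} = 1
g(5) = mex{0} = 1
g(6) = mex{0,1} = 2
g(7) = mex{0,1} = 2
So g(7) = 2.
Grundy values for stack D (subtraction set {4, 5, 6, 7}):
k:     0  1  2  3  4  5  6  7  8  9 10 11
g(k):  0  0  0  0  1  1  1  1  2  2  2  0
So g(11) = 0.
By the Sprague-Grundy theorem, the Grundy value of a sum of independent games is the XOR of the component values.
Combined value = 6 ⊕ 2 ⊕ 2 ⊕ 0 = 6.

6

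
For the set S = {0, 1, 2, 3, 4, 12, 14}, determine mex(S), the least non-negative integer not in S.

5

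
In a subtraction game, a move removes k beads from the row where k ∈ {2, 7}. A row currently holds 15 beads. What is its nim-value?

1

Build the Grundy sequence with g(k) = mex{g(k−s) : s ∈ {2, 7}, s ≤ k}:
k:     0  1  2  3  4  5  6  7  8  9 10 11 12 13 14 15
g(k):  0  0  1  1  0  0  1  1  2  0  0  1  1  0  0  1
So g(15) = 1.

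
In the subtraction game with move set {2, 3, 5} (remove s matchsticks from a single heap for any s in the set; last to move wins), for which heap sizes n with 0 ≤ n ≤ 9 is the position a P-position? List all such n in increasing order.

0, 1, 7, 8

Compute g(0), g(1), … for moves {2, 3, 5}:
k:     0  1  2  3  4  5  6  7  8  9
g(k):  0  0  1  1  2  2  3  0  0  1
The P-positions (g = 0) in 0..9 are 0, 1, 7, 8.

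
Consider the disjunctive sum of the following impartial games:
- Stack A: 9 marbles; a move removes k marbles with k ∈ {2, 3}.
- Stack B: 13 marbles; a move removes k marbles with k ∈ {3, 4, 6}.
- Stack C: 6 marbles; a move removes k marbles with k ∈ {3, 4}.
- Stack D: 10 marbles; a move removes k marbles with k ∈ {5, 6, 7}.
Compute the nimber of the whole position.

3

Grundy values for stack A (subtraction set {2, 3}):
k:     0  1  2  3  4  5  6  7  8  9
g(k):  0  0  1  1  2  0  0  1  1  2
So g(9) = 2.
Grundy values for stack B (subtraction set {3, 4, 6}):
g(0) = mex{} = 0
g(1) = mex{} = 0
g(2) = mex{} = 0
g(3) = mex{0} = 1
g(4) = mex{0} = 1
g(5) = mex{0} = 1
g(6) = mex{0,1} = 2
g(7) = mex{0,1} = 2
g(8) = mex{0,1} = 2
g(9) = mex{1,2} = 0
g(10) = mex{1,2} = 0
g(11) = mex{1,2} = 0
g(12) = mex{0,2} = 1
g(13) = mex{0,2} = 1
So g(13) = 1.
Grundy values for stack C (subtraction set {3, 4}):
g(0) = mex{} = 0
g(1) = mex{} = 0
g(2) = mex{} = 0
g(3) = mex{0} = 1
g(4) = mex{0} = 1
g(5) = mex{0} = 1
g(6) = mex{0,1} = 2
So g(6) = 2.
For stack D, compute g(0), g(1), … with moves {5, 6, 7}:
g(0) = mex{} = 0
g(1) = mex{} = 0
g(2) = mex{} = 0
g(3) = mex{} = 0
g(4) = mex{} = 0
g(5) = mex{0} = 1
g(6) = mex{0} = 1
g(7) = mex{0} = 1
g(8) = mex{0} = 1
g(9) = mex{0} = 1
g(10) = mex{0,1} = 2
So g(10) = 2.
By the Sprague-Grundy theorem, the Grundy value of a sum of independent games is the XOR of the component values.
Combined value = 2 ⊕ 1 ⊕ 2 ⊕ 2 = 3.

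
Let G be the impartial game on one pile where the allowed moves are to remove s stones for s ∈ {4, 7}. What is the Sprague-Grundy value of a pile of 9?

2

Grundy values for subtraction set {4, 7}:
g(0) = mex{} = 0
g(1) = mex{} = 0
g(2) = mex{} = 0
g(3) = mex{} = 0
g(4) = mex{0} = 1
g(5) = mex{0} = 1
g(6) = mex{0} = 1
g(7) = mex{0} = 1
g(8) = mex{0,1} = 2
g(9) = mex{0,1} = 2
So g(9) = 2.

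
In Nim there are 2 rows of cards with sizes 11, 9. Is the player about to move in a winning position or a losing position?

Winning position

Write each in binary and XOR column by column:
  1011  (11)
  1001  (9)
  ----
  0010  (2)
The nim-sum is 2 ≠ 0, so this is an N-position: the player to move can win.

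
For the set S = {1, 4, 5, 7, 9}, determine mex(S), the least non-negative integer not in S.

0 is not in the set, so the mex is 0.

0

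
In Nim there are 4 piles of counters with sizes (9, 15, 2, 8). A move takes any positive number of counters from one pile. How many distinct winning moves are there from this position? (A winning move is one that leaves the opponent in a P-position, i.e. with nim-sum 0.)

Nim-sum: 9 XOR 15 XOR 2 XOR 8 = 12.
The overall nim-sum is X = 12. A pile of size p has a winning move iff p XOR X < p (reduce it to p XOR X).
  9: 9 XOR 12 = 5 < 9 — winning move (to 5).
  15: 15 XOR 12 = 3 < 15 — winning move (to 3).
  2: 2 XOR 12 = 14 ≥ 2 — no move.
  8: 8 XOR 12 = 4 < 8 — winning move (to 4).
That gives 3 winning moves.

3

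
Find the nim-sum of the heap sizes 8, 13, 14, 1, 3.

9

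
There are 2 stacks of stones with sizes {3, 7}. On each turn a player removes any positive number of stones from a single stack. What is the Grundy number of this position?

4

Compute the nim-sum pairwise:
3 ^ 7 = 4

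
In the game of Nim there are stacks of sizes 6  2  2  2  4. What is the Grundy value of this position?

0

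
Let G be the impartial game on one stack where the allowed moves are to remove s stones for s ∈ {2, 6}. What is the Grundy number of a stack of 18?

1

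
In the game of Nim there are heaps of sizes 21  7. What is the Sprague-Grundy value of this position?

18

Bitwise XOR of the heap sizes:
  10101  (21)
  00111  (7)
  -----
  10010  (18)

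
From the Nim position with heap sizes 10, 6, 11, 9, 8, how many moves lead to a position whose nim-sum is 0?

Compute the nim-sum pairwise:
10 ^ 6 = 12
12 ^ 11 = 7
7 ^ 9 = 14
14 ^ 8 = 6
The overall nim-sum is X = 6. A heap of size p has a winning move iff p XOR X < p (reduce it to p XOR X).
  10: 10 XOR 6 = 12 ≥ 10 — no move.
  6: 6 XOR 6 = 0 < 6 — winning move (to 0).
  11: 11 XOR 6 = 13 ≥ 11 — no move.
  9: 9 XOR 6 = 15 ≥ 9 — no move.
  8: 8 XOR 6 = 14 ≥ 8 — no move.
That gives 1 winning move.

1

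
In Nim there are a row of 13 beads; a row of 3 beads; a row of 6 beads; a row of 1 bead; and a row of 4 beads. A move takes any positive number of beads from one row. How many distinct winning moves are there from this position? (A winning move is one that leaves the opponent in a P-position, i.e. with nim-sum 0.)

1

Bitwise XOR of the heap sizes:
  1101  (13)
  0011  (3)
  0110  (6)
  0001  (1)
  0100  (4)
  ----
  1101  (13)
The overall nim-sum is X = 13. A row of size p has a winning move iff p XOR X < p (reduce it to p XOR X).
  13: 13 XOR 13 = 0 < 13 — winning move (to 0).
  3: 3 XOR 13 = 14 ≥ 3 — no move.
  6: 6 XOR 13 = 11 ≥ 6 — no move.
  1: 1 XOR 13 = 12 ≥ 1 — no move.
  4: 4 XOR 13 = 9 ≥ 4 — no move.
That gives 1 winning move.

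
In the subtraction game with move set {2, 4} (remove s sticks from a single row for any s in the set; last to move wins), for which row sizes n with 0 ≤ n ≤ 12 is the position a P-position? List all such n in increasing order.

0, 1, 6, 7, 12

Grundy values for subtraction set {2, 4}:
k:     0  1  2  3  4  5  6  7  8  9 10 11 12
g(k):  0  0  1  1  2  2  0  0  1  1  2  2  0
The P-positions (g = 0) in 0..12 are 0, 1, 6, 7, 12.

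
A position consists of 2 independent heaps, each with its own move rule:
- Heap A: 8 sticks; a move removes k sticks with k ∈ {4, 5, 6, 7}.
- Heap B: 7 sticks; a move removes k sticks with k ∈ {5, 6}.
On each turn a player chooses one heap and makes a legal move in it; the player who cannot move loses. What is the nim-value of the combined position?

For heap A, compute g(0), g(1), … with moves {4, 5, 6, 7}:
g(0) = mex{} = 0
g(1) = mex{} = 0
g(2) = mex{} = 0
g(3) = mex{} = 0
g(4) = mex{0} = 1
g(5) = mex{0} = 1
g(6) = mex{0} = 1
g(7) = mex{0} = 1
g(8) = mex{0,1} = 2
So g(8) = 2.
Build the Grundy sequence for heap B with g(k) = mex{g(k−s) : s ∈ {5, 6}, s ≤ k}:
g(0) = mex{} = 0
g(1) = mex{} = 0
g(2) = mex{} = 0
g(3) = mex{} = 0
g(4) = mex{} = 0
g(5) = mex{0} = 1
g(6) = mex{0} = 1
g(7) = mex{0} = 1
So g(7) = 1.
By the Sprague-Grundy theorem, the Grundy value of a sum of independent games is the XOR of the component values.
Combined value = 2 ⊕ 1 = 3.

3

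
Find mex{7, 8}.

0 is not in the set, so the mex is 0.

0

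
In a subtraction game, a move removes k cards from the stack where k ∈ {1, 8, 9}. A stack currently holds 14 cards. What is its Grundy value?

Build the Grundy sequence with g(k) = mex{g(k−s) : s ∈ {1, 8, 9}, s ≤ k}:
g(0) = mex{} = 0
g(1) = mex{0} = 1
g(2) = mex{1} = 0
g(3) = mex{0} = 1
g(4) = mex{1} = 0
g(5) = mex{0} = 1
g(6) = mex{1} = 0
g(7) = mex{0} = 1
g(8) = mex{0,1} = 2
g(9) = mex{0,1,2} = 3
g(10) = mex{0,1,3} = 2
g(11) = mex{0,1,2} = 3
g(12) = mex{0,1,3} = 2
g(13) = mex{0,1,2} = 3
g(14) = mex{0,1,3} = 2
So g(14) = 2.

2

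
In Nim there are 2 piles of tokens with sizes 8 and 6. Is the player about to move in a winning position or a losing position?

In binary:
  1000  (8)
  0110  (6)
  ----
  1110  (14)
The nim-sum is 14 ≠ 0, so this is an N-position: the player to move can win.

Winning position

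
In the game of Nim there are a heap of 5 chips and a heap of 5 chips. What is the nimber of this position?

In binary:
  101  (5)
  101  (5)
  ---
  000  (0)

0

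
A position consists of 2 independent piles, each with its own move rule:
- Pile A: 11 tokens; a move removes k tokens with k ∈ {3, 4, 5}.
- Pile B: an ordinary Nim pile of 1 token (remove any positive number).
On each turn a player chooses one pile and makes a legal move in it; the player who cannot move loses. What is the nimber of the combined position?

0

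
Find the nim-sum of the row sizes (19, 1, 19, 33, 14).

46

Nim-sum: 19 ⊕ 1 ⊕ 19 ⊕ 33 ⊕ 14 = 46.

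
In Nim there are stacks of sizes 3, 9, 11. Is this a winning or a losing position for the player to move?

Winning position

Nim-sum: 3 ⊕ 9 ⊕ 11 = 1.
The nim-sum is 1 ≠ 0, so this is an N-position: the player to move can win.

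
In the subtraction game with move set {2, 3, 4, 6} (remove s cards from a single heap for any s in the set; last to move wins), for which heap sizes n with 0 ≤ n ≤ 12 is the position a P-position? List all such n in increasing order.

Compute g(0), g(1), … for moves {2, 3, 4, 6}:
k:     0  1  2  3  4  5  6  7  8  9 10 11 12
g(k):  0  0  1  1  2  2  3  3  0  0  1  1  2
The P-positions (g = 0) in 0..12 are 0, 1, 8, 9.

0, 1, 8, 9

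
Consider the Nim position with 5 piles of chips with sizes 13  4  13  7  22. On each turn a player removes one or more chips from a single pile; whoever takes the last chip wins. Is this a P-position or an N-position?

Nim-sum: 13 XOR 4 XOR 13 XOR 7 XOR 22 = 21.
The nim-sum is 21 ≠ 0, so this is an N-position: the player to move can win.

N-position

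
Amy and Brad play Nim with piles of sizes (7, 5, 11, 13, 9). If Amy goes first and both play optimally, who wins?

Amy wins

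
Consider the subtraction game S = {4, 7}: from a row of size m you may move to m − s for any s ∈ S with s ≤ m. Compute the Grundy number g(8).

2

Grundy values for subtraction set {4, 7}:
k:     0  1  2  3  4  5  6  7  8
g(k):  0  0  0  0  1  1  1  1  2
So g(8) = 2.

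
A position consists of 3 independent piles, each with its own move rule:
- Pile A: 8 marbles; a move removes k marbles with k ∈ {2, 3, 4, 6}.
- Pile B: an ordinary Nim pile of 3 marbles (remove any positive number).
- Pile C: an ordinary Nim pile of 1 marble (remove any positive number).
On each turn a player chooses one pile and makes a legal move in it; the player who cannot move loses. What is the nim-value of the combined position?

Grundy values for pile A (subtraction set {2, 3, 4, 6}):
k:     0  1  2  3  4  5  6  7  8
g(k):  0  0  1  1  2  2  3  3  0
So g(8) = 0.
Pile B is a plain Nim pile of size 3, so its Grundy value is 3.
Pile C is a plain Nim pile of size 1, so its Grundy value is 1.
By the Sprague-Grundy theorem, the Grundy value of a sum of independent games is the XOR of the component values.
Combined value = 0 ⊕ 3 ⊕ 1 = 2.

2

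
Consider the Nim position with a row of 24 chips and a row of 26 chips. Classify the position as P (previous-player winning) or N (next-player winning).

N-position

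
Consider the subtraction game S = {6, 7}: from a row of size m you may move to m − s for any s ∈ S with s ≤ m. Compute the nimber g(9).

1

Compute g(0), g(1), … for moves {6, 7}:
k:     0  1  2  3  4  5  6  7  8  9
g(k):  0  0  0  0  0  0  1  1  1  1
So g(9) = 1.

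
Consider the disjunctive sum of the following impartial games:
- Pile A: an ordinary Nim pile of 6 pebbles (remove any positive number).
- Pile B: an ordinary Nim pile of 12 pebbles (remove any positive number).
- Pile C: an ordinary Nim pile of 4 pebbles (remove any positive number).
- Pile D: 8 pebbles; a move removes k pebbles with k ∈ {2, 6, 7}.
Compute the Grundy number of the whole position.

12

Pile A is a plain Nim pile of size 6, so its Grundy value is 6.
Pile B is a plain Nim pile of size 12, so its Grundy value is 12.
Pile C is a plain Nim pile of size 4, so its Grundy value is 4.
Grundy values for pile D (subtraction set {2, 6, 7}):
g(0) = mex{} = 0
g(1) = mex{} = 0
g(2) = mex{0} = 1
g(3) = mex{0} = 1
g(4) = mex{1} = 0
g(5) = mex{1} = 0
g(6) = mex{0} = 1
g(7) = mex{0} = 1
g(8) = mex{0,1} = 2
So g(8) = 2.
The value of a disjunctive sum is the nim-sum of the parts.
Combined value = 6 XOR 12 XOR 4 XOR 2 = 12.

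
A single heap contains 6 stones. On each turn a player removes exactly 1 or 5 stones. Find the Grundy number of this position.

0

Grundy values for subtraction set {1, 5}:
g(0) = mex{} = 0
g(1) = mex{0} = 1
g(2) = mex{1} = 0
g(3) = mex{0} = 1
g(4) = mex{1} = 0
g(5) = mex{0} = 1
g(6) = mex{1} = 0
So g(6) = 0.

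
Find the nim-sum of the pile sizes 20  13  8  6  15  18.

10

Compute the nim-sum pairwise:
20 ⊕ 13 = 25
25 ⊕ 8 = 17
17 ⊕ 6 = 23
23 ⊕ 15 = 24
24 ⊕ 18 = 10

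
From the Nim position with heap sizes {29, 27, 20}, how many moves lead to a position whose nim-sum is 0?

Compute the nim-sum pairwise:
29 XOR 27 = 6
6 XOR 20 = 18
The overall nim-sum is X = 18. A heap of size p has a winning move iff p XOR X < p (reduce it to p XOR X).
  29: 29 XOR 18 = 15 < 29 — winning move (to 15).
  27: 27 XOR 18 = 9 < 27 — winning move (to 9).
  20: 20 XOR 18 = 6 < 20 — winning move (to 6).
That gives 3 winning moves.

3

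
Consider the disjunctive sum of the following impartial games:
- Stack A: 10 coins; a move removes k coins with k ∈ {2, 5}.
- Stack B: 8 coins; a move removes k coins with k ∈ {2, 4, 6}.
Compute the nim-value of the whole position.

Grundy values for stack A (subtraction set {2, 5}):
k:     0  1  2  3  4  5  6  7  8  9 10
g(k):  0  0  1  1  0  2  1  0  0  1  1
So g(10) = 1.
Grundy values for stack B (subtraction set {2, 4, 6}):
g(0) = mex{} = 0
g(1) = mex{} = 0
g(2) = mex{0} = 1
g(3) = mex{0} = 1
g(4) = mex{0,1} = 2
g(5) = mex{0,1} = 2
g(6) = mex{0,1,2} = 3
g(7) = mex{0,1,2} = 3
g(8) = mex{1,2,3} = 0
So g(8) = 0.
The value of a disjunctive sum is the nim-sum of the parts.
Combined value = 1 ⊕ 0 = 1.

1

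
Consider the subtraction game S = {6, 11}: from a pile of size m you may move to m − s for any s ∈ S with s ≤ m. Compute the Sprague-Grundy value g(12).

2

Grundy values for subtraction set {6, 11}:
k:     0  1  2  3  4  5  6  7  8  9 10 11 12
g(k):  0  0  0  0  0  0  1  1  1  1  1  1  2
So g(12) = 2.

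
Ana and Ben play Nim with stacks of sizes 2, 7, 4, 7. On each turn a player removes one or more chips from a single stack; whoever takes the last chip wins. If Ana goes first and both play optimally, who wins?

Compute the nim-sum pairwise:
2 XOR 7 = 5
5 XOR 4 = 1
1 XOR 7 = 6
The nim-sum is 6 ≠ 0, so this is an N-position: the player to move can win; Ana has a winning move.

Ana wins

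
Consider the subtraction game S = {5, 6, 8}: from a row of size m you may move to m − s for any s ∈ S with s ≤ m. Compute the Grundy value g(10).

2

Compute g(0), g(1), … for moves {5, 6, 8}:
g(0) = mex{} = 0
g(1) = mex{} = 0
g(2) = mex{} = 0
g(3) = mex{} = 0
g(4) = mex{} = 0
g(5) = mex{0} = 1
g(6) = mex{0} = 1
g(7) = mex{0} = 1
g(8) = mex{0} = 1
g(9) = mex{0} = 1
g(10) = mex{0,1} = 2
So g(10) = 2.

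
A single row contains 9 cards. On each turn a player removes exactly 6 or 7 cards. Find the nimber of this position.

Build the Grundy sequence with g(k) = mex{g(k−s) : s ∈ {6, 7}, s ≤ k}:
k:     0  1  2  3  4  5  6  7  8  9
g(k):  0  0  0  0  0  0  1  1  1  1
So g(9) = 1.

1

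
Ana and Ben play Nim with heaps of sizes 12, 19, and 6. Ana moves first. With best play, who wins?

Nim-sum: 12 XOR 19 XOR 6 = 25.
The nim-sum is 25 ≠ 0, so this is an N-position: the player to move can win; Ana has a winning move.

Ana wins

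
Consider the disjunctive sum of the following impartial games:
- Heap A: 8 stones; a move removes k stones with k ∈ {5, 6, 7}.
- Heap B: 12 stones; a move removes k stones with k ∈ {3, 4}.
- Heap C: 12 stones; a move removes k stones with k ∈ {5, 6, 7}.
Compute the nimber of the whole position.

Build the Grundy sequence for heap A with g(k) = mex{g(k−s) : s ∈ {5, 6, 7}, s ≤ k}:
k:     0  1  2  3  4  5  6  7  8
g(k):  0  0  0  0  0  1  1  1  1
So g(8) = 1.
For heap B, compute g(0), g(1), … with moves {3, 4}:
k:     0  1  2  3  4  5  6  7  8  9 10 11 12
g(k):  0  0  0  1  1  1  2  0  0  0  1  1  1
So g(12) = 1.
Build the Grundy sequence for heap C with g(k) = mex{g(k−s) : s ∈ {5, 6, 7}, s ≤ k}:
k:     0  1  2  3  4  5  6  7  8  9 10 11 12
g(k):  0  0  0  0  0  1  1  1  1  1  2  2  0
So g(12) = 0.
The value of a disjunctive sum is the nim-sum of the parts.
Combined value = 1 XOR 1 XOR 0 = 0.

0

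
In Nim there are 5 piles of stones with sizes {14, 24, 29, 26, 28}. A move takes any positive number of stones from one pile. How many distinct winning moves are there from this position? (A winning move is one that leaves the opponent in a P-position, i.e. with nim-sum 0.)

Write each in binary and XOR column by column:
  01110  (14)
  11000  (24)
  11101  (29)
  11010  (26)
  11100  (28)
  -----
  01101  (13)
The overall nim-sum is X = 13. A pile of size p has a winning move iff p XOR X < p (reduce it to p XOR X).
  14: 14 XOR 13 = 3 < 14 — winning move (to 3).
  24: 24 XOR 13 = 21 < 24 — winning move (to 21).
  29: 29 XOR 13 = 16 < 29 — winning move (to 16).
  26: 26 XOR 13 = 23 < 26 — winning move (to 23).
  28: 28 XOR 13 = 17 < 28 — winning move (to 17).
That gives 5 winning moves.

5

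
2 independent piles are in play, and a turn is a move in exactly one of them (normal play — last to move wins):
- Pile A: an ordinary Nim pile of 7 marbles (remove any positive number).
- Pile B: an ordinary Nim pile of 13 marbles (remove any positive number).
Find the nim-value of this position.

Pile A is a plain Nim pile of size 7, so its Grundy value is 7.
Pile B is a plain Nim pile of size 13, so its Grundy value is 13.
The value of a disjunctive sum is the nim-sum of the parts.
Combined value = 7 ⊕ 13 = 10.

10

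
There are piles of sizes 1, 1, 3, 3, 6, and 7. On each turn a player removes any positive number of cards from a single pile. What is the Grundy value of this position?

Compute the nim-sum pairwise:
1 ^ 1 = 0
0 ^ 3 = 3
3 ^ 3 = 0
0 ^ 6 = 6
6 ^ 7 = 1

1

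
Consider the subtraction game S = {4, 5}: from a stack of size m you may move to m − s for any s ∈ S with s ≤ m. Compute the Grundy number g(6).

1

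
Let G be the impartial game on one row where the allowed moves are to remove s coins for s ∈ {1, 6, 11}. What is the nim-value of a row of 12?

0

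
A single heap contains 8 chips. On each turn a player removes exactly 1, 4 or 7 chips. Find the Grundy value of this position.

Grundy values for subtraction set {1, 4, 7}:
g(0) = mex{} = 0
g(1) = mex{0} = 1
g(2) = mex{1} = 0
g(3) = mex{0} = 1
g(4) = mex{0,1} = 2
g(5) = mex{1,2} = 0
g(6) = mex{0} = 1
g(7) = mex{0,1} = 2
g(8) = mex{1,2} = 0
So g(8) = 0.

0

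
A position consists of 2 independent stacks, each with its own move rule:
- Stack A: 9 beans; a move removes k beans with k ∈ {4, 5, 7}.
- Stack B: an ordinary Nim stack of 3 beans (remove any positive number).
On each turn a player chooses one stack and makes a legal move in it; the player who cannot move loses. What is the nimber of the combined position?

1

Build the Grundy sequence for stack A with g(k) = mex{g(k−s) : s ∈ {4, 5, 7}, s ≤ k}:
g(0) = mex{} = 0
g(1) = mex{} = 0
g(2) = mex{} = 0
g(3) = mex{} = 0
g(4) = mex{0} = 1
g(5) = mex{0} = 1
g(6) = mex{0} = 1
g(7) = mex{0} = 1
g(8) = mex{0,1} = 2
g(9) = mex{0,1} = 2
So g(9) = 2.
Stack B is a plain Nim stack of size 3, so its Grundy value is 3.
By the Sprague-Grundy theorem, the Grundy value of a sum of independent games is the XOR of the component values.
Combined value = 2 ⊕ 3 = 1.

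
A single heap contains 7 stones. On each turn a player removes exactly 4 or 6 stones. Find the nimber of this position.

Compute g(0), g(1), … for moves {4, 6}:
g(0) = mex{} = 0
g(1) = mex{} = 0
g(2) = mex{} = 0
g(3) = mex{} = 0
g(4) = mex{0} = 1
g(5) = mex{0} = 1
g(6) = mex{0} = 1
g(7) = mex{0} = 1
So g(7) = 1.

1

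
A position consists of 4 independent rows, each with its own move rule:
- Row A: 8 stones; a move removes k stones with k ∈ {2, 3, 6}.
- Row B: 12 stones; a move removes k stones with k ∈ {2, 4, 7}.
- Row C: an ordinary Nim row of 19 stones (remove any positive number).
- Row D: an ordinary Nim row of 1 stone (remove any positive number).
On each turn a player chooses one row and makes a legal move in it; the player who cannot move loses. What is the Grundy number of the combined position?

For row A, compute g(0), g(1), … with moves {2, 3, 6}:
g(0) = mex{} = 0
g(1) = mex{} = 0
g(2) = mex{0} = 1
g(3) = mex{0} = 1
g(4) = mex{0,1} = 2
g(5) = mex{1} = 0
g(6) = mex{0,1,2} = 3
g(7) = mex{0,2} = 1
g(8) = mex{0,1,3} = 2
So g(8) = 2.
Build the Grundy sequence for row B with g(k) = mex{g(k−s) : s ∈ {2, 4, 7}, s ≤ k}:
k:     0  1  2  3  4  5  6  7  8  9 10 11 12
g(k):  0  0  1  1  2  2  0  3  1  0  2  1  0
So g(12) = 0.
Row C is a plain Nim row of size 19, so its Grundy value is 19.
Row D is a plain Nim row of size 1, so its Grundy value is 1.
The value of a disjunctive sum is the nim-sum of the parts.
Combined value = 2 ⊕ 0 ⊕ 19 ⊕ 1 = 16.

16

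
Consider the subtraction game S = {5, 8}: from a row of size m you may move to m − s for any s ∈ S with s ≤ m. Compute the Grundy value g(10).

2

Grundy values for subtraction set {5, 8}:
g(0) = mex{} = 0
g(1) = mex{} = 0
g(2) = mex{} = 0
g(3) = mex{} = 0
g(4) = mex{} = 0
g(5) = mex{0} = 1
g(6) = mex{0} = 1
g(7) = mex{0} = 1
g(8) = mex{0} = 1
g(9) = mex{0} = 1
g(10) = mex{0,1} = 2
So g(10) = 2.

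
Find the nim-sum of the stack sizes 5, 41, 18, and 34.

28

Compute the nim-sum pairwise:
5 ⊕ 41 = 44
44 ⊕ 18 = 62
62 ⊕ 34 = 28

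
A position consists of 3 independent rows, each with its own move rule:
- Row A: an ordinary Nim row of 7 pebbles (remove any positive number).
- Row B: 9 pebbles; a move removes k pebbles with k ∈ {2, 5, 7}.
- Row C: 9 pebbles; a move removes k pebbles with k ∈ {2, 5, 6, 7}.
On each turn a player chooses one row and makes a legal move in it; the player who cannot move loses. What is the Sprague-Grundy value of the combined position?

7

Row A is a plain Nim row of size 7, so its Grundy value is 7.
Grundy values for row B (subtraction set {2, 5, 7}):
g(0) = mex{} = 0
g(1) = mex{} = 0
g(2) = mex{0} = 1
g(3) = mex{0} = 1
g(4) = mex{1} = 0
g(5) = mex{0,1} = 2
g(6) = mex{0} = 1
g(7) = mex{0,1,2} = 3
g(8) = mex{0,1} = 2
g(9) = mex{0,1,3} = 2
So g(9) = 2.
Grundy values for row C (subtraction set {2, 5, 6, 7}):
k:     0  1  2  3  4  5  6  7  8  9
g(k):  0  0  1  1  0  2  1  3  2  2
So g(9) = 2.
By the Sprague-Grundy theorem, the Grundy value of a sum of independent games is the XOR of the component values.
Combined value = 7 XOR 2 XOR 2 = 7.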